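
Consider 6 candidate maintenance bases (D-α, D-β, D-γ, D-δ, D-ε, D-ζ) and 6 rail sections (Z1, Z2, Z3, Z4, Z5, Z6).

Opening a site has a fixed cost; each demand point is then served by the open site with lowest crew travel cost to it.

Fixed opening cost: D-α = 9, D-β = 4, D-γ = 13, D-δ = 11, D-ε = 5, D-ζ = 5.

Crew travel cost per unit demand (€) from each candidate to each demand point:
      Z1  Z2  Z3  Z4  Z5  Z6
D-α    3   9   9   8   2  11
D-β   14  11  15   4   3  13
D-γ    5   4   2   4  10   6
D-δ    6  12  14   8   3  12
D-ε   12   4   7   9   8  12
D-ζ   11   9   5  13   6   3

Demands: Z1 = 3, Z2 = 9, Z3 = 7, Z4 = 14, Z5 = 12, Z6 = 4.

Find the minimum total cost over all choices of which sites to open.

Open {D-α, D-γ, D-ζ}: assign each demand point to its cheapest open site.
  Z1→D-α 3×3=9, Z2→D-γ 9×4=36, Z3→D-γ 7×2=14, Z4→D-γ 14×4=56, Z5→D-α 12×2=24, Z6→D-ζ 4×3=12
  crew travel cost 151, fixed 27 → total 178.
Compare {D-α, D-β, D-γ, D-ζ}: crew travel cost 151 + fixed 31 = 182.
Compare {D-α, D-γ, D-ε, D-ζ}: crew travel cost 151 + fixed 32 = 183.
Compare {D-α, D-γ}: crew travel cost 163 + fixed 22 = 185.
All other subsets cost ≥ 182. Minimum total cost: 178.

178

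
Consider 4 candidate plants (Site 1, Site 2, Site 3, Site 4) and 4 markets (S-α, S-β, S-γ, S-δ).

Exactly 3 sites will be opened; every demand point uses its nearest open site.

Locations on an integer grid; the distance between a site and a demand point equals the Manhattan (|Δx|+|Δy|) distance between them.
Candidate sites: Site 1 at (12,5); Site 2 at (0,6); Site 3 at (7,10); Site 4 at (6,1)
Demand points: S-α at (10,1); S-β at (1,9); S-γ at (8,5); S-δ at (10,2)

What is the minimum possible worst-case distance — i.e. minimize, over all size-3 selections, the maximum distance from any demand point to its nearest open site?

Open {Site 1, Site 2, Site 4}.
  Farthest demand point is S-δ at distance 5 (to Site 1); all others are ≤ 5.
With {Site 1, Site 2, Site 3} the worst case is 6.
With {Site 2, Site 3, Site 4} the worst case is 6.
No size-3 selection achieves below 5.

5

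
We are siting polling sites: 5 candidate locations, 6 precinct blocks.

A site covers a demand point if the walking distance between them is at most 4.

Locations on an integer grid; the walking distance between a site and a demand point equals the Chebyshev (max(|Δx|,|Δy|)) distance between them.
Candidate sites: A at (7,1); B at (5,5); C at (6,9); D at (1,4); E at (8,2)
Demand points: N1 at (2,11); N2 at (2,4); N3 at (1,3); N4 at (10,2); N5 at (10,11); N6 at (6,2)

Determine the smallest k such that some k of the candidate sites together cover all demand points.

Coverage sets (demand points within 4 of each site):
  A: {N4, N6}
  B: {N2, N3, N6}
  C: {N1, N5}
  D: {N2, N3}
  E: {N4, N6}
No 2 sites suffice: every size-2 union leaves at least one demand point uncovered.
But {A, B, C} covers everything, so the minimum is 3.

3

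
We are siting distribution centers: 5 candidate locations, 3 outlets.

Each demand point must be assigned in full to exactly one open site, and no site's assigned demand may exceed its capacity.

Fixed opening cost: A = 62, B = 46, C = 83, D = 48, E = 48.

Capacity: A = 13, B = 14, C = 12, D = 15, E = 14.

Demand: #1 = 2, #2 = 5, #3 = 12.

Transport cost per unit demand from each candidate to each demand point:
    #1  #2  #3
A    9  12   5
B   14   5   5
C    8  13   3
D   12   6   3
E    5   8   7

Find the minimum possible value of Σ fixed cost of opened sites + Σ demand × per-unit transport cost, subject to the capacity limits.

Open {B, D}; cheapest assignment that respects the capacities:
  B (cap 14, load 5): #2 — cost 5×5 = 25
  D (cap 15, load 14): #1, #3 — cost 2×12 + 12×3 = 60
  Shipping 85, fixed 94 → total 179.
  Any other capacity-feasible assignment to {B, D} ships for at least 85.
Compare {D, E}: its best feasible assignment gives total 182.
Compare {B, E}: its best feasible assignment gives total 204.
Every other set of open sites that can feasibly serve all demand totals ≥ 182 even under its best assignment. Minimum: 179.

179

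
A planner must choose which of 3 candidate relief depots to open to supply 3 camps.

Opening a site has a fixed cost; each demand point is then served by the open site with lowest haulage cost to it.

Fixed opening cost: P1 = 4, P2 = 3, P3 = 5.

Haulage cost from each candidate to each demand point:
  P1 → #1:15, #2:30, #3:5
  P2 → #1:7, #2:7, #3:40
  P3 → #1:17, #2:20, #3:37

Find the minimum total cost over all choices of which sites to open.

Open {P1, P2}: assign each demand point to its cheapest open site.
  #1→P2 7, #2→P2 7, #3→P1 5
  haulage cost 19, fixed 7 → total 26.
Compare {P1, P2, P3}: haulage cost 19 + fixed 12 = 31.
Compare {P1, P3}: haulage cost 40 + fixed 9 = 49.
Compare {P1}: haulage cost 50 + fixed 4 = 54.
All other subsets cost ≥ 31. Minimum total cost: 26.

26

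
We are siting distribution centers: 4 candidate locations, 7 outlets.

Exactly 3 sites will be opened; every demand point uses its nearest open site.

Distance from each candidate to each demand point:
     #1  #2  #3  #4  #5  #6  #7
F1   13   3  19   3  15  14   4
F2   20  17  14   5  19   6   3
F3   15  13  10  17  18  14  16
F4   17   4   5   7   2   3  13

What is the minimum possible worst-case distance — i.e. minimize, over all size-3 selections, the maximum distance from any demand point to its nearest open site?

Open {F1, F2, F4}.
  Farthest demand point is #1 at distance 13 (to F1); all others are ≤ 13.
With {F1, F3, F4} the worst case is 13.
With {F1, F2, F3} the worst case is 15.
No size-3 selection achieves below 13.

13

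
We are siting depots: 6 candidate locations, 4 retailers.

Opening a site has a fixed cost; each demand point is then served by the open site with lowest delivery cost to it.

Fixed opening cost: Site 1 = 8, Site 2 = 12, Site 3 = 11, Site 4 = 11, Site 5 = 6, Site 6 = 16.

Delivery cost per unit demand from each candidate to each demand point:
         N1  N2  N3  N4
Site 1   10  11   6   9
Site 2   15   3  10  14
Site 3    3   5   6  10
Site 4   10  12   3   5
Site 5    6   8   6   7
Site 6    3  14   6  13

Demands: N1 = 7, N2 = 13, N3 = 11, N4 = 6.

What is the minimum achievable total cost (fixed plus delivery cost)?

Open {Site 2, Site 3, Site 4}: assign each demand point to its cheapest open site.
  N1→Site 3 7×3=21, N2→Site 2 13×3=39, N3→Site 4 11×3=33, N4→Site 4 6×5=30
  delivery cost 123, fixed 34 → total 157.
Compare {Site 2, Site 4, Site 6}: delivery cost 123 + fixed 39 = 162.
Compare {Site 2, Site 3, Site 4, Site 5}: delivery cost 123 + fixed 40 = 163.
Compare {Site 1, Site 2, Site 3, Site 4}: delivery cost 123 + fixed 42 = 165.
All other subsets cost ≥ 162. Minimum total cost: 157.

157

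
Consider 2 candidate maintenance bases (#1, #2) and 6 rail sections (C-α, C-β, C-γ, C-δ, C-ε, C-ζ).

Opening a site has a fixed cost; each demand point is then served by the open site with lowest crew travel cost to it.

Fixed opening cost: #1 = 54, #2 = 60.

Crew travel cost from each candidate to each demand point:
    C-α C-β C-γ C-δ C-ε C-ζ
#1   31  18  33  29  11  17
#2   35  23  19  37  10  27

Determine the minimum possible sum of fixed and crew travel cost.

193

Open {#1}: assign each demand point to its cheapest open site.
  C-α→#1 31, C-β→#1 18, C-γ→#1 33, C-δ→#1 29, C-ε→#1 11, C-ζ→#1 17
  crew travel cost 139, fixed 54 → total 193.
Compare {#2}: crew travel cost 151 + fixed 60 = 211.
Compare {#1, #2}: crew travel cost 124 + fixed 114 = 238.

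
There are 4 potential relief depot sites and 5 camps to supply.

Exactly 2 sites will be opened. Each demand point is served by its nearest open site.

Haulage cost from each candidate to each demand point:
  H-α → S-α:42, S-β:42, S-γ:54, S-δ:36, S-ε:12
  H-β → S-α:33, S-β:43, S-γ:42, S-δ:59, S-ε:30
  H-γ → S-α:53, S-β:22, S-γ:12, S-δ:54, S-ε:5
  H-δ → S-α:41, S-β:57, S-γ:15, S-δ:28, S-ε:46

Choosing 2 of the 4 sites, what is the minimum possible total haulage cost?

108

Open {H-γ, H-δ}.
  S-α→H-δ 41, S-β→H-γ 22, S-γ→H-γ 12, S-δ→H-δ 28, S-ε→H-γ 5  ⇒ total 108.
Compare {H-α, H-γ}: total 117.
Compare {H-β, H-γ}: total 126.
No size-2 selection does better; minimum is 108.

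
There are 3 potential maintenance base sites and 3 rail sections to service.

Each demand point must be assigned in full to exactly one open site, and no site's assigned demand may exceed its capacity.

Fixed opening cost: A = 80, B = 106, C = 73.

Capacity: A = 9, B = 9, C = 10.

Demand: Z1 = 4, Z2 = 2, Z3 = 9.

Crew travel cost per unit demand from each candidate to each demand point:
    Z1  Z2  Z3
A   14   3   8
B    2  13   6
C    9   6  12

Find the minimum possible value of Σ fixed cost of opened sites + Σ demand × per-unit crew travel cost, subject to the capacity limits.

273

Open {A, C}; cheapest assignment that respects the capacities:
  A (cap 9, load 9): Z3 — cost 9×8 = 72
  C (cap 10, load 6): Z1, Z2 — cost 4×9 + 2×6 = 48
  Shipping 120, fixed 153 → total 273.
  Any other capacity-feasible assignment to {A, C} ships for at least 120.
Compare {B, C}: its best feasible assignment gives total 281.
Compare {A, B}: its best feasible assignment gives total 292.
Every other set of open sites that can feasibly serve all demand totals ≥ 281 even under its best assignment. Minimum: 273.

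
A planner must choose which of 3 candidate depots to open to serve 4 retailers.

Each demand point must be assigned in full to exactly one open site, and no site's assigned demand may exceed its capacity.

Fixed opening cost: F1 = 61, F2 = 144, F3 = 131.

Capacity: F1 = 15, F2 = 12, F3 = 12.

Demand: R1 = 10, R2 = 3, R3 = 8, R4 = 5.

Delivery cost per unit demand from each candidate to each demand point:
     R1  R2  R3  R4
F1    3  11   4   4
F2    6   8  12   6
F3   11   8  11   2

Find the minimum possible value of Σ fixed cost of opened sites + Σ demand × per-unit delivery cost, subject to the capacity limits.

Open {F1, F3}; cheapest assignment that respects the capacities:
  F1 (cap 15, load 15): R1, R4 — cost 10×3 + 5×4 = 50
  F3 (cap 12, load 11): R2, R3 — cost 3×8 + 8×11 = 112
  Shipping 162, fixed 192 → total 354.
  Any other capacity-feasible assignment to {F1, F3} ships for at least 162.
Compare {F1, F2}: its best feasible assignment gives total 375.
Compare {F1, F2, F3}: its best feasible assignment gives total 462.
Every other set of open sites that can feasibly serve all demand totals ≥ 375 even under its best assignment. Minimum: 354.

354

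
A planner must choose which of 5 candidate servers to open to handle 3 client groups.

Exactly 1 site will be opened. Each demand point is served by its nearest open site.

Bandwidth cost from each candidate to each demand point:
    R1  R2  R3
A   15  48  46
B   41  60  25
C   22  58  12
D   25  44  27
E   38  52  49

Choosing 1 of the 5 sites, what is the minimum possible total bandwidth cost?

92

Open {C}.
  R1→C 22, R2→C 58, R3→C 12  ⇒ total 92.
Compare {D}: total 96.
Compare {A}: total 109.
No size-1 selection does better; minimum is 92.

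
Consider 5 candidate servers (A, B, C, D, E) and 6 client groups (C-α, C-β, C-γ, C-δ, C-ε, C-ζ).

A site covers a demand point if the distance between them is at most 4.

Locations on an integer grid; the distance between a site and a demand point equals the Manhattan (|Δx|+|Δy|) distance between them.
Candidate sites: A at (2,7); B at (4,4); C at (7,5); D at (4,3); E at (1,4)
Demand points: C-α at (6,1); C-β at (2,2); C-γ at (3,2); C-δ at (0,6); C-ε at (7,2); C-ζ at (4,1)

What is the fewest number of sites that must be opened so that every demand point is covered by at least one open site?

2

Coverage sets (demand points within 4 of each site):
  A: {C-δ}
  B: {C-β, C-γ, C-ζ}
  C: {C-ε}
  D: {C-α, C-β, C-γ, C-ε, C-ζ}
  E: {C-β, C-γ, C-δ}
No single site covers all 6 demand points.
But {A, D} covers everything, so the minimum is 2.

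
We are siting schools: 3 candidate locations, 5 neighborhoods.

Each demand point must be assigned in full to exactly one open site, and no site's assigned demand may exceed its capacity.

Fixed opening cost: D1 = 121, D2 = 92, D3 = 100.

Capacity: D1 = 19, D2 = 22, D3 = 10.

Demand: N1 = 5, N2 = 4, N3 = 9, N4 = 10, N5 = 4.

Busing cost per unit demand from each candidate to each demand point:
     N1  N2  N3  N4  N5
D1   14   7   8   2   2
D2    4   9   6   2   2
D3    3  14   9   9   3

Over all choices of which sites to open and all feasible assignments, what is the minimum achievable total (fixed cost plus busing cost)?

343

Open {D1, D2}; cheapest assignment that respects the capacities:
  D1 (cap 19, load 18): N2, N4, N5 — cost 4×7 + 10×2 + 4×2 = 56
  D2 (cap 22, load 14): N1, N3 — cost 5×4 + 9×6 = 74
  Shipping 130, fixed 213 → total 343.
  Any other capacity-feasible assignment to {D1, D2} ships for at least 130.
Compare {D2, D3}: its best feasible assignment gives total 400.
Compare {D1, D2, D3}: its best feasible assignment gives total 438.
Every other set of open sites that can feasibly serve all demand totals ≥ 400 even under its best assignment. Minimum: 343.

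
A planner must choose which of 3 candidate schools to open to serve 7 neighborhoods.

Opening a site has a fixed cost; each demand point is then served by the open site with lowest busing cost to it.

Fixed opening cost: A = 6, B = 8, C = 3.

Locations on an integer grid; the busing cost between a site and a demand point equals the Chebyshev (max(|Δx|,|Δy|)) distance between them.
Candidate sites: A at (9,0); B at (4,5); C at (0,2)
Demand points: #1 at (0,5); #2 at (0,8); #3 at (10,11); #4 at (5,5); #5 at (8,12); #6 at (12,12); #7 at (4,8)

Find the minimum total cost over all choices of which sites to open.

Open {B}: assign each demand point to its cheapest open site.
  #1→B 4, #2→B 4, #3→B 6, #4→B 1, #5→B 7, #6→B 8, #7→B 3
  busing cost 33, fixed 8 → total 41.
Compare {B, C}: busing cost 32 + fixed 11 = 43.
Compare {A, B}: busing cost 33 + fixed 14 = 47.
Compare {A, B, C}: busing cost 32 + fixed 17 = 49.
All other subsets cost ≥ 43. Minimum total cost: 41.

41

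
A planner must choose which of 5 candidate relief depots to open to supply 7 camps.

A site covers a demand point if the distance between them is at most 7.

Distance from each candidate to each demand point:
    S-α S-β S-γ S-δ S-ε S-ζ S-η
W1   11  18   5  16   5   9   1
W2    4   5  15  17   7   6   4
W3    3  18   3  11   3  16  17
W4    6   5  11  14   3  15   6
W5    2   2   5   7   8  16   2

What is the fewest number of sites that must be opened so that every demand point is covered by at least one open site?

Coverage sets (demand points within 7 of each site):
  W1: {S-γ, S-ε, S-η}
  W2: {S-α, S-β, S-ε, S-ζ, S-η}
  W3: {S-α, S-γ, S-ε}
  W4: {S-α, S-β, S-ε, S-η}
  W5: {S-α, S-β, S-γ, S-δ, S-η}
No single site covers all 7 demand points.
But {W2, W5} covers everything, so the minimum is 2.

2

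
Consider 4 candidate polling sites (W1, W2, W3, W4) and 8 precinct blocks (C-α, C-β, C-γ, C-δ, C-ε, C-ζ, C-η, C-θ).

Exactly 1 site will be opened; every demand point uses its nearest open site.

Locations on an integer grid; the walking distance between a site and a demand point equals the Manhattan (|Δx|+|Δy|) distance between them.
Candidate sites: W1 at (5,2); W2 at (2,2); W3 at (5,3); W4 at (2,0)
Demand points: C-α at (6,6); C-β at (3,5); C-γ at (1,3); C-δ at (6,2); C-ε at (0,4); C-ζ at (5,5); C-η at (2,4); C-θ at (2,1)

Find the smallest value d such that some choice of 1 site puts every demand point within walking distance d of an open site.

Open {W3}.
  Farthest demand point is C-ε at walking distance 6 (to W3); all others are ≤ 6.
With {W1} the worst case is 7.
With {W2} the worst case is 8.
No size-1 selection achieves below 6.

6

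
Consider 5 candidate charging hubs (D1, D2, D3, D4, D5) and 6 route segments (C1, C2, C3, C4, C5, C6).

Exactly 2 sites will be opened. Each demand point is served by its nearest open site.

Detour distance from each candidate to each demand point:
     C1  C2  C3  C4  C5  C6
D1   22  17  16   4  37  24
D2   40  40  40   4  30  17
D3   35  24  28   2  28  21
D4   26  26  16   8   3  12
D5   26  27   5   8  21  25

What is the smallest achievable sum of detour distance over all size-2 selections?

74

Open {D1, D4}.
  C1→D1 22, C2→D1 17, C3→D1 16, C4→D1 4, C5→D4 3, C6→D4 12  ⇒ total 74.
Compare {D4, D5}: total 80.
Compare {D3, D4}: total 83.
No size-2 selection does better; minimum is 74.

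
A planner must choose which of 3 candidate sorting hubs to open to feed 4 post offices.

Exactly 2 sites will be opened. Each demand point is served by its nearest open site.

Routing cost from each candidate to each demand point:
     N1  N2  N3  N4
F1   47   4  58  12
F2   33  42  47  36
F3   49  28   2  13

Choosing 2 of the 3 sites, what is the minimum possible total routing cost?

65

Open {F1, F3}.
  N1→F1 47, N2→F1 4, N3→F3 2, N4→F1 12  ⇒ total 65.
Compare {F2, F3}: total 76.
Compare {F1, F2}: total 96.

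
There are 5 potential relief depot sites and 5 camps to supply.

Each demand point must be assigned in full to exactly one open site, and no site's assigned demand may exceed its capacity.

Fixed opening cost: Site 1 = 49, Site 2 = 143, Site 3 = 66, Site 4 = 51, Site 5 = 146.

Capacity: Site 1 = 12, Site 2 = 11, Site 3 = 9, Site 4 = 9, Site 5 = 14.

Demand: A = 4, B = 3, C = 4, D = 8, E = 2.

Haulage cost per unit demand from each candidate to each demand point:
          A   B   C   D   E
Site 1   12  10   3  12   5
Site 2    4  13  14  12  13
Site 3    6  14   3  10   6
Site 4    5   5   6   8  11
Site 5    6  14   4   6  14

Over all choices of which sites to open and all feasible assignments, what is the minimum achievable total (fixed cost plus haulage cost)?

Open {Site 1, Site 4}; cheapest assignment that respects the capacities:
  Site 1 (cap 12, load 12): C, D — cost 4×3 + 8×12 = 108
  Site 4 (cap 9, load 9): A, B, E — cost 4×5 + 3×5 + 2×11 = 57
  Shipping 165, fixed 100 → total 265.
  Any other capacity-feasible assignment to {Site 1, Site 4} ships for at least 165.
Compare {Site 1, Site 3}: its best feasible assignment gives total 301.
Compare {Site 1, Site 3, Site 4}: its best feasible assignment gives total 303.
Every other set of open sites that can feasibly serve all demand totals ≥ 301 even under its best assignment. Minimum: 265.

265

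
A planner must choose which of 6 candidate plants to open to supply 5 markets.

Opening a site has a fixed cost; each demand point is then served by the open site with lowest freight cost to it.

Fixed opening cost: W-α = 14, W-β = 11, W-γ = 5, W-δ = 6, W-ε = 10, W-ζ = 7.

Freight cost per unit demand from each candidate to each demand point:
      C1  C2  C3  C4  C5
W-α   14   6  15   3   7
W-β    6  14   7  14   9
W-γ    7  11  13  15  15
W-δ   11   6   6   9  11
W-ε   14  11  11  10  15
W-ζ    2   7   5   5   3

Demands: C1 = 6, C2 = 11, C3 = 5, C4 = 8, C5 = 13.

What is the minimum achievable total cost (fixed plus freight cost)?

Open {W-α, W-ζ}: assign each demand point to its cheapest open site.
  C1→W-ζ 6×2=12, C2→W-α 11×6=66, C3→W-ζ 5×5=25, C4→W-α 8×3=24, C5→W-ζ 13×3=39
  freight cost 166, fixed 21 → total 187.
Compare {W-α, W-γ, W-ζ}: freight cost 166 + fixed 26 = 192.
Compare {W-α, W-δ, W-ζ}: freight cost 166 + fixed 27 = 193.
Compare {W-δ, W-ζ}: freight cost 182 + fixed 13 = 195.
All other subsets cost ≥ 192. Minimum total cost: 187.

187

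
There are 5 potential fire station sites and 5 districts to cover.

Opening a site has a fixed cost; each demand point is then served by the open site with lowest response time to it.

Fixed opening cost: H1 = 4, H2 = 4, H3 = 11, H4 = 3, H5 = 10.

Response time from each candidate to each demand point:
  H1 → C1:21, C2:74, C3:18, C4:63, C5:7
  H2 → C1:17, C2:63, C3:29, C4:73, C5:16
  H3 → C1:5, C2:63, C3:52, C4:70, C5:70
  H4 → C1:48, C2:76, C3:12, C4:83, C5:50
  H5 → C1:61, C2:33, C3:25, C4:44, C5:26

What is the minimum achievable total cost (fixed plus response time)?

Open {H1, H3, H4, H5}: assign each demand point to its cheapest open site.
  C1→H3 5, C2→H5 33, C3→H4 12, C4→H5 44, C5→H1 7
  response time 101, fixed 28 → total 129.
Compare {H1, H3, H5}: response time 107 + fixed 25 = 132.
Compare {H1, H2, H3, H4, H5}: response time 101 + fixed 32 = 133.
Compare {H1, H4, H5}: response time 117 + fixed 17 = 134.
All other subsets cost ≥ 132. Minimum total cost: 129.

129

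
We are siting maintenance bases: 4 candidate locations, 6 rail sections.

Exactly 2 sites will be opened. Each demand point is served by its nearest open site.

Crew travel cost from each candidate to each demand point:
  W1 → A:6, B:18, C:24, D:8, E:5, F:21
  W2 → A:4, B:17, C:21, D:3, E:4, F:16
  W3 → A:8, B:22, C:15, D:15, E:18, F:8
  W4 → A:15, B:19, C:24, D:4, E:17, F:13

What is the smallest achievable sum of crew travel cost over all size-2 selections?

51

Open {W2, W3}.
  A→W2 4, B→W2 17, C→W3 15, D→W2 3, E→W2 4, F→W3 8  ⇒ total 51.
Compare {W1, W3}: total 60.
Compare {W2, W4}: total 62.
No size-2 selection does better; minimum is 51.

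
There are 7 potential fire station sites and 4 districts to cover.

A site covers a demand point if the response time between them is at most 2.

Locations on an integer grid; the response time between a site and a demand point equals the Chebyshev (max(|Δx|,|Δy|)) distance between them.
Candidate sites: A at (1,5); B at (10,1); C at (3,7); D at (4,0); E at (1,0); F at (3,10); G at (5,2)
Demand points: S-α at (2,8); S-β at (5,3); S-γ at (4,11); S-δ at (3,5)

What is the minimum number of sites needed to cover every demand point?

3

Coverage sets (demand points within 2 of each site):
  A: {S-δ}
  B: {}
  C: {S-α, S-δ}
  D: {}
  E: {}
  F: {S-α, S-γ}
  G: {S-β}
No 2 sites suffice: every size-2 union leaves at least one demand point uncovered.
But {A, F, G} covers everything, so the minimum is 3.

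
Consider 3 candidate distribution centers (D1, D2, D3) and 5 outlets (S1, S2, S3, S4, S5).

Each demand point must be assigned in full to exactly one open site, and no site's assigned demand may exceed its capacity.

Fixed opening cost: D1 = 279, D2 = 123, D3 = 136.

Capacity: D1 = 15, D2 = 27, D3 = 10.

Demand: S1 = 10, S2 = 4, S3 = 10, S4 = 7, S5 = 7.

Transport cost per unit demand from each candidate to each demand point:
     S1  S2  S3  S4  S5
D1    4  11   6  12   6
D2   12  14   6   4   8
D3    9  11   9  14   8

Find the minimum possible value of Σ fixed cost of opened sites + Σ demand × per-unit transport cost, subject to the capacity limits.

Open {D1, D2}; cheapest assignment that respects the capacities:
  D1 (cap 15, load 14): S1, S2 — cost 10×4 + 4×11 = 84
  D2 (cap 27, load 24): S3, S4, S5 — cost 10×6 + 7×4 + 7×8 = 144
  Shipping 228, fixed 402 → total 630.
  Any other capacity-feasible assignment to {D1, D2} ships for at least 228.
Compare {D1, D2, D3}: its best feasible assignment gives total 766.
Every other set of open sites that can feasibly serve all demand totals ≥ 766 even under its best assignment. Minimum: 630.

630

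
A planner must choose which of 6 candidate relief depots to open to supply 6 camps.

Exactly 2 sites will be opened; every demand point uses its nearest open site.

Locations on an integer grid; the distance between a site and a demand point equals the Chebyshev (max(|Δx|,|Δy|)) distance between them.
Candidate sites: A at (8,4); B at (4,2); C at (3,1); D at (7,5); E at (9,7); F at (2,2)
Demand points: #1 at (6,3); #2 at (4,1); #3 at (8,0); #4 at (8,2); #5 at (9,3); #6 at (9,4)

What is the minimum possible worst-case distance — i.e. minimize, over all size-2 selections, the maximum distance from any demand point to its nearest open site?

4

Open {A, B}.
  Farthest demand point is #3 at distance 4 (to A); all others are ≤ 4.
With {A, C} the worst case is 4.
With {A, D} the worst case is 4.
No size-2 selection achieves below 4.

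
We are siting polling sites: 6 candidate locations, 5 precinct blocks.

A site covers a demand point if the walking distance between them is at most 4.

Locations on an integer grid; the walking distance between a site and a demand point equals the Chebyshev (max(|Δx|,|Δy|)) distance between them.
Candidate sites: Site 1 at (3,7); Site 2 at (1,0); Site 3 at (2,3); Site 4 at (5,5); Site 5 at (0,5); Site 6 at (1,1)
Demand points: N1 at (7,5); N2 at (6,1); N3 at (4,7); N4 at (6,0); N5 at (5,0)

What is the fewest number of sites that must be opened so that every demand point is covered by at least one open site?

Coverage sets (demand points within 4 of each site):
  Site 1: {N1, N3}
  Site 2: {N5}
  Site 3: {N2, N3, N4, N5}
  Site 4: {N1, N2, N3}
  Site 5: {N3}
  Site 6: {N5}
No single site covers all 5 demand points.
But {Site 1, Site 3} covers everything, so the minimum is 2.

2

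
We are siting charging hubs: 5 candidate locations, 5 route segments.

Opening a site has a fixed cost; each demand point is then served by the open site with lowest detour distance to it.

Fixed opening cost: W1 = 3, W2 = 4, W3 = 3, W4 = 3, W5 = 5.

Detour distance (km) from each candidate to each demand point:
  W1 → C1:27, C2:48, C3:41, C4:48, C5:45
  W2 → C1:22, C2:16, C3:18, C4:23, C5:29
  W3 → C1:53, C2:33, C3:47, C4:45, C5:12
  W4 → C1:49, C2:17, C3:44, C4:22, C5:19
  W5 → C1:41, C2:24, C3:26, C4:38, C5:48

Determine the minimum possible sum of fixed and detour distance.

Open {W2, W3}: assign each demand point to its cheapest open site.
  C1→W2 22, C2→W2 16, C3→W2 18, C4→W2 23, C5→W3 12
  detour distance 91, fixed 7 → total 98.
Compare {W2, W3, W4}: detour distance 90 + fixed 10 = 100.
Compare {W1, W2, W3}: detour distance 91 + fixed 10 = 101.
Compare {W2, W3, W5}: detour distance 91 + fixed 12 = 103.
All other subsets cost ≥ 100. Minimum total cost: 98.

98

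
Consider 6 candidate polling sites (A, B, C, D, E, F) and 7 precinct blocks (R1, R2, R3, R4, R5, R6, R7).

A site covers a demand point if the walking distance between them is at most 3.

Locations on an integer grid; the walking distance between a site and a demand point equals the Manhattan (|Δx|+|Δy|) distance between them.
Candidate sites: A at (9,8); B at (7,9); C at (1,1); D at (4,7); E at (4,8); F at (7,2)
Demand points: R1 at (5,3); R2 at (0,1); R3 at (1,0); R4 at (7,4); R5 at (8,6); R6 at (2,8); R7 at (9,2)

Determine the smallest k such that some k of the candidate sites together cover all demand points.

Coverage sets (demand points within 3 of each site):
  A: {R5}
  B: {}
  C: {R2, R3}
  D: {R6}
  E: {R6}
  F: {R1, R4, R7}
No 3 sites suffice: every size-3 union leaves at least one demand point uncovered.
But {A, C, D, F} covers everything, so the minimum is 4.

4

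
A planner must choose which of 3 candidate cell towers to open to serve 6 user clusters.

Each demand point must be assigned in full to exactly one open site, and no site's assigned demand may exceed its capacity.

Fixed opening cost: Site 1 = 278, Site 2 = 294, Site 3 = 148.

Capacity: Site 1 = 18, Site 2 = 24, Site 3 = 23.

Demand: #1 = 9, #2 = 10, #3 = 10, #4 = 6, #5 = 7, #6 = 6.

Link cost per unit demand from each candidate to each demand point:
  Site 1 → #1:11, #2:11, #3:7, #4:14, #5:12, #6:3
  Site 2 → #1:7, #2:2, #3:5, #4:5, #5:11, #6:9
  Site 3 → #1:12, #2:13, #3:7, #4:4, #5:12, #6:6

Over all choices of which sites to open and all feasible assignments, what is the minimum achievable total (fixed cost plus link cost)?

Open {Site 1, Site 2, Site 3}; cheapest assignment that respects the capacities:
  Site 1 (cap 18, load 16): #3, #6 — cost 10×7 + 6×3 = 88
  Site 2 (cap 24, load 19): #1, #2 — cost 9×7 + 10×2 = 83
  Site 3 (cap 23, load 13): #4, #5 — cost 6×4 + 7×12 = 108
  Shipping 279, fixed 720 → total 999.
  Any other capacity-feasible assignment to {Site 1, Site 2, Site 3} ships for at least 279.
Total demand is 48 and no other set of sites has combined capacity ≥ 48, so {Site 1, Site 2, Site 3} is the only feasible choice of open sites. Minimum: 999.

999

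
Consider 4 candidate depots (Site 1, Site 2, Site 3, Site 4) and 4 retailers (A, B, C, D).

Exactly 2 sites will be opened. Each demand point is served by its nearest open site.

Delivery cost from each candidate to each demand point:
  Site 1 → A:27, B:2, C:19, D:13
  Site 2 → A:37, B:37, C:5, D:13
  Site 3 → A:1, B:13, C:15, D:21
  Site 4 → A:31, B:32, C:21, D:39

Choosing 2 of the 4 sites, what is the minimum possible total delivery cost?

Open {Site 1, Site 3}.
  A→Site 3 1, B→Site 1 2, C→Site 3 15, D→Site 1 13  ⇒ total 31.
Compare {Site 2, Site 3}: total 32.
Compare {Site 1, Site 2}: total 47.
No size-2 selection does better; minimum is 31.

31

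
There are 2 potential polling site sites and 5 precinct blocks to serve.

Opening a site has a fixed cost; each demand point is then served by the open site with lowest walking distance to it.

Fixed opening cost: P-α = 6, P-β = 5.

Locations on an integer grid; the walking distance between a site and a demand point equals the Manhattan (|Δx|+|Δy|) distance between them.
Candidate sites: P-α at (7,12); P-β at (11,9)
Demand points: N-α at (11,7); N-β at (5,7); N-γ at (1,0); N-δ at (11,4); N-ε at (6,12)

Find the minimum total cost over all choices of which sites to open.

44

Open {P-α, P-β}: assign each demand point to its cheapest open site.
  N-α→P-β 2, N-β→P-α 7, N-γ→P-α 18, N-δ→P-β 5, N-ε→P-α 1
  walking distance 33, fixed 11 → total 44.
Compare {P-β}: walking distance 42 + fixed 5 = 47.
Compare {P-α}: walking distance 47 + fixed 6 = 53.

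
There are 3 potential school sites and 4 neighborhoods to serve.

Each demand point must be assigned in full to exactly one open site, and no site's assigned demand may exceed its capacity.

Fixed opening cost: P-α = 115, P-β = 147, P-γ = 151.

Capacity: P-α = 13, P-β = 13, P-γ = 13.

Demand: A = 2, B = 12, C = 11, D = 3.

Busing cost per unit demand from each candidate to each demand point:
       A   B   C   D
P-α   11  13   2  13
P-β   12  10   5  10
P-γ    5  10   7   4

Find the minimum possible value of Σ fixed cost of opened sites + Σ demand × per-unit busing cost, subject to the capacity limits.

Open {P-α, P-β, P-γ}; cheapest assignment that respects the capacities:
  P-α (cap 13, load 11): C — cost 11×2 = 22
  P-β (cap 13, load 12): B — cost 12×10 = 120
  P-γ (cap 13, load 5): A, D — cost 2×5 + 3×4 = 22
  Shipping 164, fixed 413 → total 577.
  Any other capacity-feasible assignment to {P-α, P-β, P-γ} ships for at least 164.
Total demand is 28 and no other set of sites has combined capacity ≥ 28, so {P-α, P-β, P-γ} is the only feasible choice of open sites. Minimum: 577.

577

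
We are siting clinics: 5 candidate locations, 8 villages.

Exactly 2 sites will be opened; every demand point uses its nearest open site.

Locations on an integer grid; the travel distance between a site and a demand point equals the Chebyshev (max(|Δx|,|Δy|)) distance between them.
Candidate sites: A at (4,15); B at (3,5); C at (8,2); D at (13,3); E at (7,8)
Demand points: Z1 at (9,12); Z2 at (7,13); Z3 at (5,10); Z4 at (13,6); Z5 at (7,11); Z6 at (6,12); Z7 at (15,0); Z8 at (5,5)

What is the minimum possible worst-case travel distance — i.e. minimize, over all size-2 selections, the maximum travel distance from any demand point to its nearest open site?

5

Open {D, E}.
  Farthest demand point is Z2 at travel distance 5 (to E); all others are ≤ 5.
With {A, C} the worst case is 7.
With {C, E} the worst case is 7.
No size-2 selection achieves below 5.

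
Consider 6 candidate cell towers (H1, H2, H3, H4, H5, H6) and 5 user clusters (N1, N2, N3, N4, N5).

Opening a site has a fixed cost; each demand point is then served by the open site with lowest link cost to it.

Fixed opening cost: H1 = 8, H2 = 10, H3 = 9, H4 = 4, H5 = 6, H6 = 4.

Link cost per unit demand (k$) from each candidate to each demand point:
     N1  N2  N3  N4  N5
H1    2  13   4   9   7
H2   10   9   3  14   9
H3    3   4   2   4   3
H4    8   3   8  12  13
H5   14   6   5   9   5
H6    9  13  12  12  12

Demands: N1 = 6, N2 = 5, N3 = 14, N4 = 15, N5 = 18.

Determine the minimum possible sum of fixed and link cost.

188

Open {H3, H4}: assign each demand point to its cheapest open site.
  N1→H3 6×3=18, N2→H4 5×3=15, N3→H3 14×2=28, N4→H3 15×4=60, N5→H3 18×3=54
  link cost 175, fixed 13 → total 188.
Compare {H3}: link cost 180 + fixed 9 = 189.
Compare {H1, H3, H4}: link cost 169 + fixed 21 = 190.
Compare {H1, H3}: link cost 174 + fixed 17 = 191.
All other subsets cost ≥ 189. Minimum total cost: 188.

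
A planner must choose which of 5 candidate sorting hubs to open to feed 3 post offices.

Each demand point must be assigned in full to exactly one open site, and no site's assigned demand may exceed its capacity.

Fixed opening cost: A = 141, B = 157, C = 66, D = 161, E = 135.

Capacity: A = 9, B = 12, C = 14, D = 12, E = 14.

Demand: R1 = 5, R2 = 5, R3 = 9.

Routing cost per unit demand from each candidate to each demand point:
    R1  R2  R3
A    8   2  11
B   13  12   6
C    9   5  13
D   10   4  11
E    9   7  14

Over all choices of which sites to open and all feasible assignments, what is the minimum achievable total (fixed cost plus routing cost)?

Open {B, C}; cheapest assignment that respects the capacities:
  B (cap 12, load 9): R3 — cost 9×6 = 54
  C (cap 14, load 10): R1, R2 — cost 5×9 + 5×5 = 70
  Shipping 124, fixed 223 → total 347.
  Any other capacity-feasible assignment to {B, C} ships for at least 124.
Compare {A, C}: its best feasible assignment gives total 376.
Compare {C, E}: its best feasible assignment gives total 388.
Every other set of open sites that can feasibly serve all demand totals ≥ 376 even under its best assignment. Minimum: 347.

347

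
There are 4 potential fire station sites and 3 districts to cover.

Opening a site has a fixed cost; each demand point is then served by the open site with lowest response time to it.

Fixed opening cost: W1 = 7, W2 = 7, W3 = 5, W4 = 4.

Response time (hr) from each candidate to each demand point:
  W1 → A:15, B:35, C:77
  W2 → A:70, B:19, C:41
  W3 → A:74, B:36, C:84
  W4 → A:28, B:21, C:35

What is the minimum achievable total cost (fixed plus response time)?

82

Open {W1, W4}: assign each demand point to its cheapest open site.
  A→W1 15, B→W4 21, C→W4 35
  response time 71, fixed 11 → total 82.
Compare {W1, W2, W4}: response time 69 + fixed 18 = 87.
Compare {W1, W3, W4}: response time 71 + fixed 16 = 87.
Compare {W4}: response time 84 + fixed 4 = 88.
All other subsets cost ≥ 87. Minimum total cost: 82.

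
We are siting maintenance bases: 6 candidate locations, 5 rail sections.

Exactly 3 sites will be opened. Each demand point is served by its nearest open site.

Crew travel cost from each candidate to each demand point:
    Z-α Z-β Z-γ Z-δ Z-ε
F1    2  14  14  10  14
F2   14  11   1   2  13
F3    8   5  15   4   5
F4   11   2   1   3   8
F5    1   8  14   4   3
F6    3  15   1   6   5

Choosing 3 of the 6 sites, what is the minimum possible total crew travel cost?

9

Open {F2, F4, F5}.
  Z-α→F5 1, Z-β→F4 2, Z-γ→F2 1, Z-δ→F2 2, Z-ε→F5 3  ⇒ total 9.
Compare {F1, F4, F5}: total 10.
Compare {F3, F4, F5}: total 10.
No size-3 selection does better; minimum is 9.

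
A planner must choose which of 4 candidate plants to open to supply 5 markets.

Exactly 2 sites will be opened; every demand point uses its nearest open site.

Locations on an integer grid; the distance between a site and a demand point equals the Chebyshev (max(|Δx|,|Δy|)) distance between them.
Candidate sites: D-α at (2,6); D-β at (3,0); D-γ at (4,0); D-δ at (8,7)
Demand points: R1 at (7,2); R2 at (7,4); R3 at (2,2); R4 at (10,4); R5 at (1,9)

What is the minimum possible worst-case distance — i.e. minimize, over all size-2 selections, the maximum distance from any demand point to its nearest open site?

5

Open {D-α, D-δ}.
  Farthest demand point is R1 at distance 5 (to D-α); all others are ≤ 5.
With {D-α, D-γ} the worst case is 6.
With {D-α, D-β} the worst case is 7.
No size-2 selection achieves below 5.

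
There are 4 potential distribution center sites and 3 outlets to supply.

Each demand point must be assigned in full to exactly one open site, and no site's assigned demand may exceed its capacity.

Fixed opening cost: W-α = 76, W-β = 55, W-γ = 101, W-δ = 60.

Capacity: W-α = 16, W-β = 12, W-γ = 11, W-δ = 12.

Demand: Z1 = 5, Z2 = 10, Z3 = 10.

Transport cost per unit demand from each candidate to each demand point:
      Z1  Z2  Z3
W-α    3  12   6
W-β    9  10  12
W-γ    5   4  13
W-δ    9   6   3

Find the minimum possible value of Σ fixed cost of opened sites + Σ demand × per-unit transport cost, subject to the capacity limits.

271

Open {W-α, W-δ}; cheapest assignment that respects the capacities:
  W-α (cap 16, load 15): Z1, Z3 — cost 5×3 + 10×6 = 75
  W-δ (cap 12, load 10): Z2 — cost 10×6 = 60
  Shipping 135, fixed 136 → total 271.
  Any other capacity-feasible assignment to {W-α, W-δ} ships for at least 135.
Compare {W-α, W-γ}: its best feasible assignment gives total 292.
Compare {W-α, W-β}: its best feasible assignment gives total 306.
Every other set of open sites that can feasibly serve all demand totals ≥ 292 even under its best assignment. Minimum: 271.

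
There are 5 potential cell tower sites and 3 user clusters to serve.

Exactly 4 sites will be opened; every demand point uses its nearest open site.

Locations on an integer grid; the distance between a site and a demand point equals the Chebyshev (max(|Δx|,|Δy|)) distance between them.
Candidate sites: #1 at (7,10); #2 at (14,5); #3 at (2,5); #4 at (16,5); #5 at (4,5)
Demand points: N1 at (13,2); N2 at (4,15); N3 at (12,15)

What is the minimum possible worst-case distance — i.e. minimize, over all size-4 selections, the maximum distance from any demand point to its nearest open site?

5

Open {#1, #2, #3, #4}.
  Farthest demand point is N2 at distance 5 (to #1); all others are ≤ 5.
With {#1, #2, #3, #5} the worst case is 5.
With {#1, #2, #4, #5} the worst case is 5.
No size-4 selection achieves below 5.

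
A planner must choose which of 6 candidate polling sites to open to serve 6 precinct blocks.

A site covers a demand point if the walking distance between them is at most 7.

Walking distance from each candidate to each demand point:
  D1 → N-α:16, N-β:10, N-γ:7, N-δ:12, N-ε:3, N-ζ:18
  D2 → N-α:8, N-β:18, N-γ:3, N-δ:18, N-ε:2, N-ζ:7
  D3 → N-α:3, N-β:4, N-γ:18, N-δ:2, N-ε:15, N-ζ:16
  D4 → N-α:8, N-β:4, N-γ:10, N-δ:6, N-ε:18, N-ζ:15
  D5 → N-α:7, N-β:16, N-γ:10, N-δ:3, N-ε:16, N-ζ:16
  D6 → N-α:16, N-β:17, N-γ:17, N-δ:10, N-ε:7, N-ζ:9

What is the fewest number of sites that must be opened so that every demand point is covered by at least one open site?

2

Coverage sets (demand points within 7 of each site):
  D1: {N-γ, N-ε}
  D2: {N-γ, N-ε, N-ζ}
  D3: {N-α, N-β, N-δ}
  D4: {N-β, N-δ}
  D5: {N-α, N-δ}
  D6: {N-ε}
No single site covers all 6 demand points.
But {D2, D3} covers everything, so the minimum is 2.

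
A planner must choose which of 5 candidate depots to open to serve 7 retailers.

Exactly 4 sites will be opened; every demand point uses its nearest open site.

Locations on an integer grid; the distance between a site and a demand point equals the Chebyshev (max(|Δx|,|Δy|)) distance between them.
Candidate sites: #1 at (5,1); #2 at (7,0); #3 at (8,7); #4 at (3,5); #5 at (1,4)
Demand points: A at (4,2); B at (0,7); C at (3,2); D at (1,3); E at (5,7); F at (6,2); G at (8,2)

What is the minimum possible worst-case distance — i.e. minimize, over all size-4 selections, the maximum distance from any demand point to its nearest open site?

3

Open {#1, #2, #3, #4}.
  Farthest demand point is B at distance 3 (to #4); all others are ≤ 3.
With {#1, #2, #3, #5} the worst case is 3.
With {#1, #2, #4, #5} the worst case is 3.
No size-4 selection achieves below 3.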